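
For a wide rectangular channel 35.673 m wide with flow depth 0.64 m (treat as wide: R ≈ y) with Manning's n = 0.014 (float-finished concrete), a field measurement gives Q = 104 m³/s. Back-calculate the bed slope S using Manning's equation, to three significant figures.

A = b·y = 35.673 × 0.64 = 22.83 m²
Wide channel: R ≈ y = 0.64 m
S = (Q·n / (1·A·R^(2/3)))² = (104×0.014 / (1×22.83×0.7427))² = 0.007374

0.00737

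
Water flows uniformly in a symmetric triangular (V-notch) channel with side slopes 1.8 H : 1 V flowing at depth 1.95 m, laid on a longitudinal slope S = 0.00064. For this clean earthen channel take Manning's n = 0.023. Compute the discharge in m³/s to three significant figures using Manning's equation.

A = z·y² = 1.8×1.95² = 6.845 m²
P = 2y√(1+z²) = 2×1.95×√(1+1.8²) = 8.031 m
R = A/P = 6.845/8.031 = 0.8523 m
Q = (1/n)·A·R^(2/3)·S^(1/2) = (1/0.023) × 6.845 × 0.8523^(2/3) × 0.00064^(1/2) = 6.768 m³/s

6.77 m³/s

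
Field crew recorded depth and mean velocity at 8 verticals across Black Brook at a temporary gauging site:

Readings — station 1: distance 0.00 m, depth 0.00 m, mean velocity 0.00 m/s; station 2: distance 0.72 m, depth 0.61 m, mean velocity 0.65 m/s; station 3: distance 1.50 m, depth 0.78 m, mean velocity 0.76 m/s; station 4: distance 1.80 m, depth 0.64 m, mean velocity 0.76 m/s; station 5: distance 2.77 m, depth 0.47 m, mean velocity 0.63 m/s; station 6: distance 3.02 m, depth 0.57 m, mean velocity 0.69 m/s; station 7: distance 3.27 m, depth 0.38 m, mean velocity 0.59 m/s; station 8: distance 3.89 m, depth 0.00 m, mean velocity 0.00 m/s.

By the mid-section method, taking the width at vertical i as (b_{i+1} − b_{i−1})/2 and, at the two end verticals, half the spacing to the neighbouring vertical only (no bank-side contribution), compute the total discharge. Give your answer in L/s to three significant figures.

w_2 = (1.50 − 0.00)/2 = 0.75 m; q_2 = 0.65 × 0.61 × 0.75 = 0.2974 m³/s
w_3 = (1.80 − 0.72)/2 = 0.54 m; q_3 = 0.76 × 0.78 × 0.54 = 0.3201 m³/s
w_4 = (2.77 − 1.50)/2 = 0.635 m; q_4 = 0.76 × 0.64 × 0.635 = 0.3089 m³/s
w_5 = (3.02 − 1.80)/2 = 0.61 m; q_5 = 0.63 × 0.47 × 0.61 = 0.1806 m³/s
w_6 = (3.27 − 2.77)/2 = 0.25 m; q_6 = 0.69 × 0.57 × 0.25 = 0.09833 m³/s
w_7 = (3.89 − 3.02)/2 = 0.435 m; q_7 = 0.59 × 0.38 × 0.435 = 0.09753 m³/s
Stations 1, 8 contribute zero (depth or velocity is 0).
Q = Σ qᵢ = 1.303 m³/s
= 1.303 × 1000 = 1303 L/s

1300 L/s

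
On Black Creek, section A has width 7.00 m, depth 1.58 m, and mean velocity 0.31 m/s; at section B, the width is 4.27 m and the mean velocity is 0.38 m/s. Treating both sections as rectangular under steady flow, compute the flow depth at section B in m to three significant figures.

Q = A₁V₁ = (7.00×1.58) × 0.31 = 3.429 m³/s
d₂ = Q/(b₂ V₂) = 3.429/(4.27×0.38) = 2.113 m

2.11 m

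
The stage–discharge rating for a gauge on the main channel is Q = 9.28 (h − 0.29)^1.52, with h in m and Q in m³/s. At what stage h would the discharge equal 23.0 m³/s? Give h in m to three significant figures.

h − h₀ = (Q/C)^(1/b) = (23.0/9.28)^(1/1.52) = 1.817 m
h = 0.29 + 1.817 = 2.107 m

2.11 m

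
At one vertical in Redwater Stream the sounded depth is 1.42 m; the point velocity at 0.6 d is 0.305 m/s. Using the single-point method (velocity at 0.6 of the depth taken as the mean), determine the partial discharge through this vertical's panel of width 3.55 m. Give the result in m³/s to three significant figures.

v̄ = v₀.₆ = 0.305 m/s
q = v̄ × d × w = 0.3050 × 1.42 × 3.55 = 1.538 m³/s

1.54 m³/s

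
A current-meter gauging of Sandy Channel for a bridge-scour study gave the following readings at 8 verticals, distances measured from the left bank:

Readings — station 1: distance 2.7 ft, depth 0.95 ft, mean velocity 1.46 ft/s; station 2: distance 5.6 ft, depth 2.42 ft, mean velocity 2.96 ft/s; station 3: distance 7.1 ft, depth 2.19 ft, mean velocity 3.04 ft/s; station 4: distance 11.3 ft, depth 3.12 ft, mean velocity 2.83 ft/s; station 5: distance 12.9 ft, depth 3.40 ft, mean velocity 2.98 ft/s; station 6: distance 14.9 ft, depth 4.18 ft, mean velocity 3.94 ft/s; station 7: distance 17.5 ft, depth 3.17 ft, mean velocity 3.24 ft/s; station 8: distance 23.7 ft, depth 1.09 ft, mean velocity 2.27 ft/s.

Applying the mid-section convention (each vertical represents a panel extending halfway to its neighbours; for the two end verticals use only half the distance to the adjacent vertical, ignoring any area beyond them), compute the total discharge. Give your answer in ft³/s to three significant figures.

171 ft³/s

w_1 = (5.6 − 2.7)/2 = 1.45 ft; q_1 = 1.46 × 0.95 × 1.45 = 2.011 ft³/s
w_2 = (7.1 − 2.7)/2 = 2.2 ft; q_2 = 2.96 × 2.42 × 2.2 = 15.76 ft³/s
w_3 = (11.3 − 5.6)/2 = 2.85 ft; q_3 = 3.04 × 2.19 × 2.85 = 18.97 ft³/s
w_4 = (12.9 − 7.1)/2 = 2.9 ft; q_4 = 2.83 × 3.12 × 2.9 = 25.61 ft³/s
w_5 = (14.9 − 11.3)/2 = 1.8 ft; q_5 = 2.98 × 3.40 × 1.8 = 18.24 ft³/s
w_6 = (17.5 − 12.9)/2 = 2.3 ft; q_6 = 3.94 × 4.18 × 2.3 = 37.88 ft³/s
w_7 = (23.7 − 14.9)/2 = 4.4 ft; q_7 = 3.24 × 3.17 × 4.4 = 45.19 ft³/s
w_8 = (23.7 − 17.5)/2 = 3.1 ft; q_8 = 2.27 × 1.09 × 3.1 = 7.670 ft³/s
Q = Σ qᵢ = 171.3 ft³/s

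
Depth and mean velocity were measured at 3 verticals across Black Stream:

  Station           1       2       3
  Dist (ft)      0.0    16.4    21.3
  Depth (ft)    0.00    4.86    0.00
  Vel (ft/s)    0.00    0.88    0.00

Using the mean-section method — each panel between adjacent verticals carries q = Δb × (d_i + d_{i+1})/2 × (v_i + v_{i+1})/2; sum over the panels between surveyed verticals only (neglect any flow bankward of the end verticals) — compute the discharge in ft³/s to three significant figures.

22.8 ft³/s

Panel 1-2: Δb = 16.4 ft, d̄ = (0.00+4.86)/2 = 2.43, v̄ = (0.00+0.88)/2 = 0.44 → q = 16.4×2.43×0.44 = 17.53 ft³/s
Panel 2-3: Δb = 4.9 ft, d̄ = (4.86+0.00)/2 = 2.43, v̄ = (0.88+0.00)/2 = 0.44 → q = 4.9×2.43×0.44 = 5.239 ft³/s
Q = Σ q = 22.77 ft³/s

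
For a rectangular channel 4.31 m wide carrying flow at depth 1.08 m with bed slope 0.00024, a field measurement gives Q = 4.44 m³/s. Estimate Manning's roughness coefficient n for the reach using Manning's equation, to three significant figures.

A = b·y = 4.31 × 1.08 = 4.655 m²
P = b + 2y = 4.31 + 2×1.08 = 6.470 m
R = A/P = 4.655/6.470 = 0.7194 m
n = (1/Q)·A·R^(2/3)·S^(1/2) = (1/4.44) × 4.655 × 0.8029 × 0.01549 = 0.01304

0.0130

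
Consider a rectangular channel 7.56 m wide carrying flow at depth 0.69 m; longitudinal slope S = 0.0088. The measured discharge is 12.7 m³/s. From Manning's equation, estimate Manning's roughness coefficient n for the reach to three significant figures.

A = b·y = 7.56 × 0.69 = 5.216 m²
P = b + 2y = 7.56 + 2×0.69 = 8.940 m
R = A/P = 5.216/8.940 = 0.5835 m
n = (1/Q)·A·R^(2/3)·S^(1/2) = (1/12.7) × 5.216 × 0.6983 × 0.09381 = 0.02690

0.0269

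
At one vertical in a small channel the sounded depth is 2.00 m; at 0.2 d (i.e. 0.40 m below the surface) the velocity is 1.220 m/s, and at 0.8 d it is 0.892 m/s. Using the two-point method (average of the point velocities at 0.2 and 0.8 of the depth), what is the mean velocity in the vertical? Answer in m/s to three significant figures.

v̄ = (1.220 + 0.892) / 2 = 1.056 m/s

1.06 m/s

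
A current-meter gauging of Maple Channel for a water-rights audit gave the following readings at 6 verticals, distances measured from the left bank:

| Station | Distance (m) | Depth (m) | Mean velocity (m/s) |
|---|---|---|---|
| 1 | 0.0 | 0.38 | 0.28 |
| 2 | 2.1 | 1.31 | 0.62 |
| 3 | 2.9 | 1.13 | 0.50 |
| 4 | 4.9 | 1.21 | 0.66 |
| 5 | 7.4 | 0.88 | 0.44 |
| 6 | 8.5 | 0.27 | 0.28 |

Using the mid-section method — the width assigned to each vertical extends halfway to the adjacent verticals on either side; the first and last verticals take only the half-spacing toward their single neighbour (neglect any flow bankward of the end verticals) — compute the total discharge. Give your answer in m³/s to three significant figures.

4.62 m³/s

w_1 = (2.1 − 0.0)/2 = 1.05 m; q_1 = 0.28 × 0.38 × 1.05 = 0.1117 m³/s
w_2 = (2.9 − 0.0)/2 = 1.45 m; q_2 = 0.62 × 1.31 × 1.45 = 1.178 m³/s
w_3 = (4.9 − 2.1)/2 = 1.4 m; q_3 = 0.50 × 1.13 × 1.4 = 0.7910 m³/s
w_4 = (7.4 − 2.9)/2 = 2.25 m; q_4 = 0.66 × 1.21 × 2.25 = 1.797 m³/s
w_5 = (8.5 − 4.9)/2 = 1.8 m; q_5 = 0.44 × 0.88 × 1.8 = 0.6970 m³/s
w_6 = (8.5 − 7.4)/2 = 0.55 m; q_6 = 0.28 × 0.27 × 0.55 = 0.04158 m³/s
Q = Σ qᵢ = 4.616 m³/s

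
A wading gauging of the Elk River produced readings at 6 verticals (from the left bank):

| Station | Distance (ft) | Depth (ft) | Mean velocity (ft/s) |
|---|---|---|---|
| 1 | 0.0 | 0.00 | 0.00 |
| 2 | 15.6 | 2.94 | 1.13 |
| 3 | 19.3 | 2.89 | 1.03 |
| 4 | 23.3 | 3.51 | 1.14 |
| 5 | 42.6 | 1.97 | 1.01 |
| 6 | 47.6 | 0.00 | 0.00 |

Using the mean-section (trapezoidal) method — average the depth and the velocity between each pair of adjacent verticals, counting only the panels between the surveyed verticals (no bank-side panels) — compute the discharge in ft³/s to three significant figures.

97.8 ft³/s

Panel 1-2: Δb = 15.6 ft, d̄ = (0.00+2.94)/2 = 1.47, v̄ = (0.00+1.13)/2 = 0.565 → q = 15.6×1.47×0.565 = 12.96 ft³/s
Panel 2-3: Δb = 3.7 ft, d̄ = (2.94+2.89)/2 = 2.915, v̄ = (1.13+1.03)/2 = 1.08 → q = 3.7×2.915×1.08 = 11.65 ft³/s
Panel 3-4: Δb = 4 ft, d̄ = (2.89+3.51)/2 = 3.2, v̄ = (1.03+1.14)/2 = 1.085 → q = 4×3.2×1.085 = 13.89 ft³/s
Panel 4-5: Δb = 19.3 ft, d̄ = (3.51+1.97)/2 = 2.74, v̄ = (1.14+1.01)/2 = 1.075 → q = 19.3×2.74×1.075 = 56.85 ft³/s
Panel 5-6: Δb = 5 ft, d̄ = (1.97+0.00)/2 = 0.985, v̄ = (1.01+0.00)/2 = 0.505 → q = 5×0.985×0.505 = 2.487 ft³/s
Q = Σ q = 97.83 ft³/s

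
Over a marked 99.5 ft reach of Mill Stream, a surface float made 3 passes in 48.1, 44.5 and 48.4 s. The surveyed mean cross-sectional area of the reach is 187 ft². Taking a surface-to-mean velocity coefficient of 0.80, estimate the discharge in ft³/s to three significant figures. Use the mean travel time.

t̄ = (48.1 + 44.5 + 48.4) / 3 = 47 s
v_surface = L / t̄ = 99.5 / 47 = 2.117 ft/s
v_mean = 0.80 × 2.117 = 1.694 ft/s
Q = A × v_mean = 187 × 1.694 = 316.7 ft³/s

317 ft³/s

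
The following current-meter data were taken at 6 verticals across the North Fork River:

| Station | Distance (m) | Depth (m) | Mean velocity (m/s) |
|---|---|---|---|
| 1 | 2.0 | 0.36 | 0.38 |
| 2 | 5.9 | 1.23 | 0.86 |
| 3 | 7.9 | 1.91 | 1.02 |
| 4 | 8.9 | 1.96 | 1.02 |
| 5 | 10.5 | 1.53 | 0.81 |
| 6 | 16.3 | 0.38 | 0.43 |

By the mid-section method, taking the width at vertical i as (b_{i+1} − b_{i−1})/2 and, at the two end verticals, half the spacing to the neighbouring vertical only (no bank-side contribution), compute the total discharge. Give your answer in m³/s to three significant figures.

w_1 = (5.9 − 2.0)/2 = 1.95 m; q_1 = 0.38 × 0.36 × 1.95 = 0.2668 m³/s
w_2 = (7.9 − 2.0)/2 = 2.95 m; q_2 = 0.86 × 1.23 × 2.95 = 3.121 m³/s
w_3 = (8.9 − 5.9)/2 = 1.5 m; q_3 = 1.02 × 1.91 × 1.5 = 2.922 m³/s
w_4 = (10.5 − 7.9)/2 = 1.3 m; q_4 = 1.02 × 1.96 × 1.3 = 2.599 m³/s
w_5 = (16.3 − 8.9)/2 = 3.7 m; q_5 = 0.81 × 1.53 × 3.7 = 4.585 m³/s
w_6 = (16.3 − 10.5)/2 = 2.9 m; q_6 = 0.43 × 0.38 × 2.9 = 0.4739 m³/s
Q = Σ qᵢ = 13.97 m³/s

14.0 m³/s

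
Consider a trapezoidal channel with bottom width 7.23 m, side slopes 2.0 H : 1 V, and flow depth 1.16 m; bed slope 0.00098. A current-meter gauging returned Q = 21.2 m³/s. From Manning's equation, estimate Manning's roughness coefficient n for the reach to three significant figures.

0.0152

A = (b + z·y)·y = (7.23 + 2.0×1.16)×1.16 = 11.08 m²
P = b + 2y√(1+z²) = 7.23 + 2×1.16×√(1+2.0²) = 12.42 m
R = A/P = 11.08/12.42 = 0.8921 m
n = (1/Q)·A·R^(2/3)·S^(1/2) = (1/21.2) × 11.08 × 0.9267 × 0.03130 = 0.01516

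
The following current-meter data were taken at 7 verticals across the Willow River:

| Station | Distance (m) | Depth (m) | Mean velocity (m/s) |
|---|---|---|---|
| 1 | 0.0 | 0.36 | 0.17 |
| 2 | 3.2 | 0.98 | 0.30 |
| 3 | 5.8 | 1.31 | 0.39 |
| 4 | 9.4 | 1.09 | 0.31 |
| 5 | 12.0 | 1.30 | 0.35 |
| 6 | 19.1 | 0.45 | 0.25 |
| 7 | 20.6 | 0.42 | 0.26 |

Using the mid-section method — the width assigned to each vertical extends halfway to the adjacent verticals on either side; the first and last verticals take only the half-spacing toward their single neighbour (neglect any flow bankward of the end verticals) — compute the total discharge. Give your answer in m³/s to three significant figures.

w_1 = (3.2 − 0.0)/2 = 1.6 m; q_1 = 0.17 × 0.36 × 1.6 = 0.09792 m³/s
w_2 = (5.8 − 0.0)/2 = 2.9 m; q_2 = 0.30 × 0.98 × 2.9 = 0.8526 m³/s
w_3 = (9.4 − 3.2)/2 = 3.1 m; q_3 = 0.39 × 1.31 × 3.1 = 1.584 m³/s
w_4 = (12.0 − 5.8)/2 = 3.1 m; q_4 = 0.31 × 1.09 × 3.1 = 1.047 m³/s
w_5 = (19.1 − 9.4)/2 = 4.85 m; q_5 = 0.35 × 1.30 × 4.85 = 2.207 m³/s
w_6 = (20.6 − 12.0)/2 = 4.3 m; q_6 = 0.25 × 0.45 × 4.3 = 0.4838 m³/s
w_7 = (20.6 − 19.1)/2 = 0.75 m; q_7 = 0.26 × 0.42 × 0.75 = 0.08190 m³/s
Q = Σ qᵢ = 6.354 m³/s

6.35 m³/s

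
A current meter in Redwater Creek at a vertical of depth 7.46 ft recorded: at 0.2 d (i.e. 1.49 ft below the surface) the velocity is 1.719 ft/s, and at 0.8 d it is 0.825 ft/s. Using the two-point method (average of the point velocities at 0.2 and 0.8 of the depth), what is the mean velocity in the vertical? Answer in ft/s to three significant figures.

v̄ = (1.719 + 0.825) / 2 = 1.272 ft/s

1.27 ft/s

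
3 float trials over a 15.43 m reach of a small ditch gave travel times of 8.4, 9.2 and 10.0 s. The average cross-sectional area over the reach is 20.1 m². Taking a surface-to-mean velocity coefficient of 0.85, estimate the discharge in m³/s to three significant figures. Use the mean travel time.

28.7 m³/s

t̄ = (8.4 + 9.2 + 10.0) / 3 = 9.2 s
v_surface = L / t̄ = 15.43 / 9.2 = 1.677 m/s
v_mean = 0.85 × 1.677 = 1.426 m/s
Q = A × v_mean = 20.1 × 1.426 = 28.65 m³/s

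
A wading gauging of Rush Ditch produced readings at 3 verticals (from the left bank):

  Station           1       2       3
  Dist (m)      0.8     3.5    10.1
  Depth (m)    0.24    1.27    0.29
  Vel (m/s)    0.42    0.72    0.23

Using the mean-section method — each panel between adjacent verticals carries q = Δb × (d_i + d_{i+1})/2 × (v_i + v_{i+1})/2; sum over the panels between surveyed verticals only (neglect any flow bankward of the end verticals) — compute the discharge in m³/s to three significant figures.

Panel 1-2: Δb = 2.7 m, d̄ = (0.24+1.27)/2 = 0.755, v̄ = (0.42+0.72)/2 = 0.57 → q = 2.7×0.755×0.57 = 1.162 m³/s
Panel 2-3: Δb = 6.6 m, d̄ = (1.27+0.29)/2 = 0.78, v̄ = (0.72+0.23)/2 = 0.475 → q = 6.6×0.78×0.475 = 2.445 m³/s
Q = Σ q = 3.607 m³/s

3.61 m³/s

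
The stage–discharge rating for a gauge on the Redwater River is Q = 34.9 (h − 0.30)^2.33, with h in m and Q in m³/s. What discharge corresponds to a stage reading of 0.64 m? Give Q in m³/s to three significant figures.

2.83 m³/s

Q = 34.9 × (0.64 − 0.30)^2.33 = 34.9 × 0.34^2.33 = 2.826 m³/s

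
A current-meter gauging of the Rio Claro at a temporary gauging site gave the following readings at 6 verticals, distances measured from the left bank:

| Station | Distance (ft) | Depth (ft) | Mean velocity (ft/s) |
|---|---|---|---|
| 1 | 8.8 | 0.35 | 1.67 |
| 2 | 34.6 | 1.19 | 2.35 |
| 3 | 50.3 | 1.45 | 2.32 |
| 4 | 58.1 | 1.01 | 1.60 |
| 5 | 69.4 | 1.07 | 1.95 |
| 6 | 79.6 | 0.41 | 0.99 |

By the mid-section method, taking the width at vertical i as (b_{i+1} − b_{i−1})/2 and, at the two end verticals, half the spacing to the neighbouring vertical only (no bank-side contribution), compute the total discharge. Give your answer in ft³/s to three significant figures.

w_1 = (34.6 − 8.8)/2 = 12.9 ft; q_1 = 1.67 × 0.35 × 12.9 = 7.540 ft³/s
w_2 = (50.3 − 8.8)/2 = 20.75 ft; q_2 = 2.35 × 1.19 × 20.75 = 58.03 ft³/s
w_3 = (58.1 − 34.6)/2 = 11.75 ft; q_3 = 2.32 × 1.45 × 11.75 = 39.53 ft³/s
w_4 = (69.4 − 50.3)/2 = 9.55 ft; q_4 = 1.60 × 1.01 × 9.55 = 15.43 ft³/s
w_5 = (79.6 − 58.1)/2 = 10.75 ft; q_5 = 1.95 × 1.07 × 10.75 = 22.43 ft³/s
w_6 = (79.6 − 69.4)/2 = 5.1 ft; q_6 = 0.99 × 0.41 × 5.1 = 2.070 ft³/s
Q = Σ qᵢ = 145.0 ft³/s

145 ft³/s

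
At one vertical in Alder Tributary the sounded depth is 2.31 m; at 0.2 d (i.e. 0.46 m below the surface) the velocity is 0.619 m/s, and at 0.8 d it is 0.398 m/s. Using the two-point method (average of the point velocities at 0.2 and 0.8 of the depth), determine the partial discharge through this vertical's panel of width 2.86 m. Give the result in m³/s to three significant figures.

3.36 m³/s

v̄ = (0.619 + 0.398) / 2 = 0.5085 m/s
q = v̄ × d × w = 0.5085 × 2.31 × 2.86 = 3.359 m³/s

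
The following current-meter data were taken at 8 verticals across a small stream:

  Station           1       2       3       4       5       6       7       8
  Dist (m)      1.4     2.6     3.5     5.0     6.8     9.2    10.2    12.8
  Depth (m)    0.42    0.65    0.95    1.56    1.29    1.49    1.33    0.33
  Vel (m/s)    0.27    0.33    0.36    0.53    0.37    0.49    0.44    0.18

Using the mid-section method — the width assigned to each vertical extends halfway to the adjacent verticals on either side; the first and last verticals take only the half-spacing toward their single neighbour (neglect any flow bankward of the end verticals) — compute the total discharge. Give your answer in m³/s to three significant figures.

w_1 = (2.6 − 1.4)/2 = 0.6 m; q_1 = 0.27 × 0.42 × 0.6 = 0.06804 m³/s
w_2 = (3.5 − 1.4)/2 = 1.05 m; q_2 = 0.33 × 0.65 × 1.05 = 0.2252 m³/s
w_3 = (5.0 − 2.6)/2 = 1.2 m; q_3 = 0.36 × 0.95 × 1.2 = 0.4104 m³/s
w_4 = (6.8 − 3.5)/2 = 1.65 m; q_4 = 0.53 × 1.56 × 1.65 = 1.364 m³/s
w_5 = (9.2 − 5.0)/2 = 2.1 m; q_5 = 0.37 × 1.29 × 2.1 = 1.002 m³/s
w_6 = (10.2 − 6.8)/2 = 1.7 m; q_6 = 0.49 × 1.49 × 1.7 = 1.241 m³/s
w_7 = (12.8 − 9.2)/2 = 1.8 m; q_7 = 0.44 × 1.33 × 1.8 = 1.053 m³/s
w_8 = (12.8 − 10.2)/2 = 1.3 m; q_8 = 0.18 × 0.33 × 1.3 = 0.07722 m³/s
Q = Σ qᵢ = 5.442 m³/s

5.44 m³/s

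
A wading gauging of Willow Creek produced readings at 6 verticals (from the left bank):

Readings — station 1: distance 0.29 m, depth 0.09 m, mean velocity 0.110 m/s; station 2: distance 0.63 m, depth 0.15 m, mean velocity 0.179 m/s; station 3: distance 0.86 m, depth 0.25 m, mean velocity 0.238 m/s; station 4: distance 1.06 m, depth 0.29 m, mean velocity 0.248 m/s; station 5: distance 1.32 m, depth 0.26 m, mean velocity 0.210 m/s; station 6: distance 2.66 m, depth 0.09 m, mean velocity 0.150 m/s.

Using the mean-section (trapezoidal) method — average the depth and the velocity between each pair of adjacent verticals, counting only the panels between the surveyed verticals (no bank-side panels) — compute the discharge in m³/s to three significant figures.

Panel 1-2: Δb = 0.34 m, d̄ = (0.09+0.15)/2 = 0.12, v̄ = (0.110+0.179)/2 = 0.1445 → q = 0.34×0.12×0.1445 = 0.005896 m³/s
Panel 2-3: Δb = 0.23 m, d̄ = (0.15+0.25)/2 = 0.2, v̄ = (0.179+0.238)/2 = 0.2085 → q = 0.23×0.2×0.2085 = 0.009591 m³/s
Panel 3-4: Δb = 0.2 m, d̄ = (0.25+0.29)/2 = 0.27, v̄ = (0.238+0.248)/2 = 0.243 → q = 0.2×0.27×0.243 = 0.01312 m³/s
Panel 4-5: Δb = 0.26 m, d̄ = (0.29+0.26)/2 = 0.275, v̄ = (0.248+0.210)/2 = 0.229 → q = 0.26×0.275×0.229 = 0.01637 m³/s
Panel 5-6: Δb = 1.34 m, d̄ = (0.26+0.09)/2 = 0.175, v̄ = (0.210+0.150)/2 = 0.18 → q = 1.34×0.175×0.18 = 0.04221 m³/s
Q = Σ q = 0.08719 m³/s

0.0872 m³/s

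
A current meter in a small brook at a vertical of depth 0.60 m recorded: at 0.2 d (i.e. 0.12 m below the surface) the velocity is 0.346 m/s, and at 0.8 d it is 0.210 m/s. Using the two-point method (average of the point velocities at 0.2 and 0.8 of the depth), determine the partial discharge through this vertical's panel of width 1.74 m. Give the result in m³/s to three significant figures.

v̄ = (0.346 + 0.210) / 2 = 0.2780 m/s
q = v̄ × d × w = 0.2780 × 0.60 × 1.74 = 0.2902 m³/s

0.290 m³/s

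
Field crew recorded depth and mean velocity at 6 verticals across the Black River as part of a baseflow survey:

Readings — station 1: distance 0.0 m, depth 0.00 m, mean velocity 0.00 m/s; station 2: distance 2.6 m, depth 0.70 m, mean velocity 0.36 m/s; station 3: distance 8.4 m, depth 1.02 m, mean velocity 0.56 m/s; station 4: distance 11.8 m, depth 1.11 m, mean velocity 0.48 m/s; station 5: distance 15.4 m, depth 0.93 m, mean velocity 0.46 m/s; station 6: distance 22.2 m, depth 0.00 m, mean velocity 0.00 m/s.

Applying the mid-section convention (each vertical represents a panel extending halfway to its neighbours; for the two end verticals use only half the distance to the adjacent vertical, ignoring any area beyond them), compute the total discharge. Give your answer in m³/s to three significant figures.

w_2 = (8.4 − 0.0)/2 = 4.2 m; q_2 = 0.36 × 0.70 × 4.2 = 1.058 m³/s
w_3 = (11.8 − 2.6)/2 = 4.6 m; q_3 = 0.56 × 1.02 × 4.6 = 2.628 m³/s
w_4 = (15.4 − 8.4)/2 = 3.5 m; q_4 = 0.48 × 1.11 × 3.5 = 1.865 m³/s
w_5 = (22.2 − 11.8)/2 = 5.2 m; q_5 = 0.46 × 0.93 × 5.2 = 2.225 m³/s
Stations 1, 6 contribute zero (depth or velocity is 0).
Q = Σ qᵢ = 7.775 m³/s

7.78 m³/s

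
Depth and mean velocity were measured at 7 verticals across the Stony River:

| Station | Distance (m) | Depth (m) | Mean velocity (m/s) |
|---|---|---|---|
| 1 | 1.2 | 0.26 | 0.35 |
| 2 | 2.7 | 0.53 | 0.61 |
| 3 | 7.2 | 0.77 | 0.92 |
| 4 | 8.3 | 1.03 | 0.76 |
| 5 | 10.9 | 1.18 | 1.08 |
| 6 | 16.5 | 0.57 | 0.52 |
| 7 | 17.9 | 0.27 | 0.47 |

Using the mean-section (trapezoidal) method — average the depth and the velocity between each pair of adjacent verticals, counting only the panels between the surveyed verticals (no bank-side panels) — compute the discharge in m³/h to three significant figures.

36700 m³/h

Panel 1-2: Δb = 1.5 m, d̄ = (0.26+0.53)/2 = 0.395, v̄ = (0.35+0.61)/2 = 0.48 → q = 1.5×0.395×0.48 = 0.2844 m³/s
Panel 2-3: Δb = 4.5 m, d̄ = (0.53+0.77)/2 = 0.65, v̄ = (0.61+0.92)/2 = 0.765 → q = 4.5×0.65×0.765 = 2.238 m³/s
Panel 3-4: Δb = 1.1 m, d̄ = (0.77+1.03)/2 = 0.9, v̄ = (0.92+0.76)/2 = 0.84 → q = 1.1×0.9×0.84 = 0.8316 m³/s
Panel 4-5: Δb = 2.6 m, d̄ = (1.03+1.18)/2 = 1.105, v̄ = (0.76+1.08)/2 = 0.92 → q = 2.6×1.105×0.92 = 2.643 m³/s
Panel 5-6: Δb = 5.6 m, d̄ = (1.18+0.57)/2 = 0.875, v̄ = (1.08+0.52)/2 = 0.8 → q = 5.6×0.875×0.8 = 3.920 m³/s
Panel 6-7: Δb = 1.4 m, d̄ = (0.57+0.27)/2 = 0.42, v̄ = (0.52+0.47)/2 = 0.495 → q = 1.4×0.42×0.495 = 0.2911 m³/s
Q = Σ q = 10.21 m³/s
= 10.21 × 3600 = 36750 m³/h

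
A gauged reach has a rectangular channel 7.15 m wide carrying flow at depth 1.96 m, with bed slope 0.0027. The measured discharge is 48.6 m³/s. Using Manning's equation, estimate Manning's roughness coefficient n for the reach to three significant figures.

A = b·y = 7.15 × 1.96 = 14.01 m²
P = b + 2y = 7.15 + 2×1.96 = 11.07 m
R = A/P = 14.01/11.07 = 1.266 m
n = (1/Q)·A·R^(2/3)·S^(1/2) = (1/48.6) × 14.01 × 1.170 × 0.05196 = 0.01753

0.0175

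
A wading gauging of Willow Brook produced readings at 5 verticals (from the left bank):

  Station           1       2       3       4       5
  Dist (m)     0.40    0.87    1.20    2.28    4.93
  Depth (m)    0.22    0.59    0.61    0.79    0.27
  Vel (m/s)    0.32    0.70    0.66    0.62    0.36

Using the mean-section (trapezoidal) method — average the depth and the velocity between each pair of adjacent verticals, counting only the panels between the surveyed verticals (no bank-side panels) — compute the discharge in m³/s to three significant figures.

1.40 m³/s

Panel 1-2: Δb = 0.47 m, d̄ = (0.22+0.59)/2 = 0.405, v̄ = (0.32+0.70)/2 = 0.51 → q = 0.47×0.405×0.51 = 0.09708 m³/s
Panel 2-3: Δb = 0.33 m, d̄ = (0.59+0.61)/2 = 0.6, v̄ = (0.70+0.66)/2 = 0.68 → q = 0.33×0.6×0.68 = 0.1346 m³/s
Panel 3-4: Δb = 1.08 m, d̄ = (0.61+0.79)/2 = 0.7, v̄ = (0.66+0.62)/2 = 0.64 → q = 1.08×0.7×0.64 = 0.4838 m³/s
Panel 4-5: Δb = 2.65 m, d̄ = (0.79+0.27)/2 = 0.53, v̄ = (0.62+0.36)/2 = 0.49 → q = 2.65×0.53×0.49 = 0.6882 m³/s
Q = Σ q = 1.404 m³/s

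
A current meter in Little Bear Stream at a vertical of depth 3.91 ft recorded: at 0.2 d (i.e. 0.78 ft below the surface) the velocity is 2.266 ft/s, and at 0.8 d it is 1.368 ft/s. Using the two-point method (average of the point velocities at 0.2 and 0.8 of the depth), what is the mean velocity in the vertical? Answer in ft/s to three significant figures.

v̄ = (2.266 + 1.368) / 2 = 1.817 ft/s

1.82 ft/s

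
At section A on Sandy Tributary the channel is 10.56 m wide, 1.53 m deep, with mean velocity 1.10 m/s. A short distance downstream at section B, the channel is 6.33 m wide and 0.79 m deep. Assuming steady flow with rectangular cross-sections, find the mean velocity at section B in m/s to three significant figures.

3.55 m/s

Q = A₁V₁ = (10.56×1.53) × 1.10 = 17.77 m³/s
A₂ = 6.33 × 0.79 = 5.001 m²
V₂ = Q/A₂ = 17.77/5.001 = 3.554 m/s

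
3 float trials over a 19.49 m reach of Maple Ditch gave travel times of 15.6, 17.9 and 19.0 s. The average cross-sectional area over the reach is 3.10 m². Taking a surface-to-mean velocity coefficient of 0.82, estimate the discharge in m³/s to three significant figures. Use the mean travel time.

2.83 m³/s

t̄ = (15.6 + 17.9 + 19.0) / 3 = 17.5 s
v_surface = L / t̄ = 19.49 / 17.5 = 1.114 m/s
v_mean = 0.82 × 1.114 = 0.9132 m/s
Q = A × v_mean = 3.10 × 0.9132 = 2.831 m³/s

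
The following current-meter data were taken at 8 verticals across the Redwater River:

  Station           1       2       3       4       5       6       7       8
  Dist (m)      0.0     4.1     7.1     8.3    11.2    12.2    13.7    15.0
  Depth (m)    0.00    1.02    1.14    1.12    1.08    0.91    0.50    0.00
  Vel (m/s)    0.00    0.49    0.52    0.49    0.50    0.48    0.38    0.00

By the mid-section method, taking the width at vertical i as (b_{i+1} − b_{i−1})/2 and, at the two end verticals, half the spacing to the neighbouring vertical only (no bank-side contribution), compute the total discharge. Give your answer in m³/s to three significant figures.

6.01 m³/s

w_2 = (7.1 − 0.0)/2 = 3.55 m; q_2 = 0.49 × 1.02 × 3.55 = 1.774 m³/s
w_3 = (8.3 − 4.1)/2 = 2.1 m; q_3 = 0.52 × 1.14 × 2.1 = 1.245 m³/s
w_4 = (11.2 − 7.1)/2 = 2.05 m; q_4 = 0.49 × 1.12 × 2.05 = 1.125 m³/s
w_5 = (12.2 − 8.3)/2 = 1.95 m; q_5 = 0.50 × 1.08 × 1.95 = 1.053 m³/s
w_6 = (13.7 − 11.2)/2 = 1.25 m; q_6 = 0.48 × 0.91 × 1.25 = 0.5460 m³/s
w_7 = (15.0 − 12.2)/2 = 1.4 m; q_7 = 0.38 × 0.50 × 1.4 = 0.2660 m³/s
Stations 1, 8 contribute zero (depth or velocity is 0).
Q = Σ qᵢ = 6.009 m³/s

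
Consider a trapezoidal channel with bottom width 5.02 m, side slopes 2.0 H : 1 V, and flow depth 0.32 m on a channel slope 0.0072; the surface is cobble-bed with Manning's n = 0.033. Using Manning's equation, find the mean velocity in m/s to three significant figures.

1.10 m/s

A = (b + z·y)·y = (5.02 + 2.0×0.32)×0.32 = 1.811 m²
P = b + 2y√(1+z²) = 5.02 + 2×0.32×√(1+2.0²) = 6.451 m
R = A/P = 1.811/6.451 = 0.2808 m
Q = (1/n)·A·R^(2/3)·S^(1/2) = (1/0.033) × 1.811 × 0.2808^(2/3) × 0.0072^(1/2) = 1.997 m³/s
V = Q/A = 1.997/1.811 = 1.102 m/s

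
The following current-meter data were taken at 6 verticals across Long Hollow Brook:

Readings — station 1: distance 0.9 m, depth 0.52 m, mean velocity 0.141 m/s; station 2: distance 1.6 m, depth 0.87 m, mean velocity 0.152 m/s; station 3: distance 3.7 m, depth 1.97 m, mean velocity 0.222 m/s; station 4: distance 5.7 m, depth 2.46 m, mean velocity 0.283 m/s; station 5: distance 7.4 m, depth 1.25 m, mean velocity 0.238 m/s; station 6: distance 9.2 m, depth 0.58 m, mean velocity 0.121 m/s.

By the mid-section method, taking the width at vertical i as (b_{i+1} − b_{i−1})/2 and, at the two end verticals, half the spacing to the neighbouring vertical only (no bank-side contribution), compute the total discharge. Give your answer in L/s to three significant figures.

w_1 = (1.6 − 0.9)/2 = 0.35 m; q_1 = 0.141 × 0.52 × 0.35 = 0.02566 m³/s
w_2 = (3.7 − 0.9)/2 = 1.4 m; q_2 = 0.152 × 0.87 × 1.4 = 0.1851 m³/s
w_3 = (5.7 − 1.6)/2 = 2.05 m; q_3 = 0.222 × 1.97 × 2.05 = 0.8965 m³/s
w_4 = (7.4 − 3.7)/2 = 1.85 m; q_4 = 0.283 × 2.46 × 1.85 = 1.288 m³/s
w_5 = (9.2 − 5.7)/2 = 1.75 m; q_5 = 0.238 × 1.25 × 1.75 = 0.5206 m³/s
w_6 = (9.2 − 7.4)/2 = 0.9 m; q_6 = 0.121 × 0.58 × 0.9 = 0.06316 m³/s
Q = Σ qᵢ = 2.979 m³/s
= 2.979 × 1000 = 2979 L/s

2980 L/s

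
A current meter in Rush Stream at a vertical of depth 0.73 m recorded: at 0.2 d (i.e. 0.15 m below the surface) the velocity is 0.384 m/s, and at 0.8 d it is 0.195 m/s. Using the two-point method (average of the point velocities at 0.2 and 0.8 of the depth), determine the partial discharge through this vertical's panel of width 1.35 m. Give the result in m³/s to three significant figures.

0.285 m³/s

v̄ = (0.384 + 0.195) / 2 = 0.2895 m/s
q = v̄ × d × w = 0.2895 × 0.73 × 1.35 = 0.2853 m³/s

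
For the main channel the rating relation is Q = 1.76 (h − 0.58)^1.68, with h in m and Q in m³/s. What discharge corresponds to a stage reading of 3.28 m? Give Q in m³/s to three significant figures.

Q = 1.76 × (3.28 − 0.58)^1.68 = 1.76 × 2.7^1.68 = 9.337 m³/s

9.34 m³/s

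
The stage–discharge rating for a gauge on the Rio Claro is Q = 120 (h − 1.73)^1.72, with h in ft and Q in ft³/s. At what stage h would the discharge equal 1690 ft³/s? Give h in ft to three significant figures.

6.38 ft

h − h₀ = (Q/C)^(1/b) = (1690/120)^(1/1.72) = 4.654 ft
h = 1.73 + 4.654 = 6.384 ft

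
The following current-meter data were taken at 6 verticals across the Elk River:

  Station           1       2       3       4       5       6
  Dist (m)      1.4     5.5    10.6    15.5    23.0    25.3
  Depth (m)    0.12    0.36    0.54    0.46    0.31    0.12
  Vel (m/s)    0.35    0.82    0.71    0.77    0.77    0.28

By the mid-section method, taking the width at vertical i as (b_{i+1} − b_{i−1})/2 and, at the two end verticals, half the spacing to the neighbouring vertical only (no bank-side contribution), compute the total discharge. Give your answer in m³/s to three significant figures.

w_1 = (5.5 − 1.4)/2 = 2.05 m; q_1 = 0.35 × 0.12 × 2.05 = 0.08610 m³/s
w_2 = (10.6 − 1.4)/2 = 4.6 m; q_2 = 0.82 × 0.36 × 4.6 = 1.358 m³/s
w_3 = (15.5 − 5.5)/2 = 5 m; q_3 = 0.71 × 0.54 × 5 = 1.917 m³/s
w_4 = (23.0 − 10.6)/2 = 6.2 m; q_4 = 0.77 × 0.46 × 6.2 = 2.196 m³/s
w_5 = (25.3 − 15.5)/2 = 4.9 m; q_5 = 0.77 × 0.31 × 4.9 = 1.170 m³/s
w_6 = (25.3 − 23.0)/2 = 1.15 m; q_6 = 0.28 × 0.12 × 1.15 = 0.03864 m³/s
Q = Σ qᵢ = 6.765 m³/s

6.77 m³/s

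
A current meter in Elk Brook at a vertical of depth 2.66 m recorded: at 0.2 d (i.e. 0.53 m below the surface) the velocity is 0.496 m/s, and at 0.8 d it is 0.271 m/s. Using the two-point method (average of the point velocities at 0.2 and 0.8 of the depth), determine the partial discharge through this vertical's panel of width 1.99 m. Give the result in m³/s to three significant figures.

2.03 m³/s

v̄ = (0.496 + 0.271) / 2 = 0.3835 m/s
q = v̄ × d × w = 0.3835 × 2.66 × 1.99 = 2.030 m³/s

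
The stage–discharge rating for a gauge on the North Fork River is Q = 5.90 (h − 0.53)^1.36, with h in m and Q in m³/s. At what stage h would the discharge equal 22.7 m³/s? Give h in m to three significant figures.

3.22 m

h − h₀ = (Q/C)^(1/b) = (22.7/5.90)^(1/1.36) = 2.693 m
h = 0.53 + 2.693 = 3.223 m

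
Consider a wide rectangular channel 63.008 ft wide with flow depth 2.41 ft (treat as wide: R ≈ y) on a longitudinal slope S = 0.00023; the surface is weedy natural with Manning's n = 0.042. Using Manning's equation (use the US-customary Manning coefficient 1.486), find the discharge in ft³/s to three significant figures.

A = b·y = 63.008 × 2.41 = 151.8 ft²
Wide channel: R ≈ y = 2.41 ft
Q = (1.486/n)·A·R^(2/3)·S^(1/2) = (1.486/0.042) × 151.8 × 2.410^(2/3) × 0.00023^(1/2) = 146.5 ft³/s

146 ft³/s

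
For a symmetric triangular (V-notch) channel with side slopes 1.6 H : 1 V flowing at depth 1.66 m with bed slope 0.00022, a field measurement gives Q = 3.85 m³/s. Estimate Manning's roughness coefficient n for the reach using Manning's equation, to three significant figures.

A = z·y² = 1.6×1.66² = 4.409 m²
P = 2y√(1+z²) = 2×1.66×√(1+1.6²) = 6.264 m
R = A/P = 4.409/6.264 = 0.7038 m
n = (1/Q)·A·R^(2/3)·S^(1/2) = (1/3.85) × 4.409 × 0.7913 × 0.01483 = 0.01344

0.0134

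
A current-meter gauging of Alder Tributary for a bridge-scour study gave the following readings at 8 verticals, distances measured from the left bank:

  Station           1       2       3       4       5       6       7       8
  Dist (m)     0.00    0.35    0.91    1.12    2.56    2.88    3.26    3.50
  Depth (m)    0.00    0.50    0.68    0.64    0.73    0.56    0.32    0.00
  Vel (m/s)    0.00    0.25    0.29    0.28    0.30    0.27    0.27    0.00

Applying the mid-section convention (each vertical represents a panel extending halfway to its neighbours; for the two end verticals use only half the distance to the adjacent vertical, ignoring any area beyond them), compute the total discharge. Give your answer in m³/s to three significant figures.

0.553 m³/s

w_2 = (0.91 − 0.00)/2 = 0.455 m; q_2 = 0.25 × 0.50 × 0.455 = 0.05688 m³/s
w_3 = (1.12 − 0.35)/2 = 0.385 m; q_3 = 0.29 × 0.68 × 0.385 = 0.07592 m³/s
w_4 = (2.56 − 0.91)/2 = 0.825 m; q_4 = 0.28 × 0.64 × 0.825 = 0.1478 m³/s
w_5 = (2.88 − 1.12)/2 = 0.88 m; q_5 = 0.30 × 0.73 × 0.88 = 0.1927 m³/s
w_6 = (3.26 − 2.56)/2 = 0.35 m; q_6 = 0.27 × 0.56 × 0.35 = 0.05292 m³/s
w_7 = (3.50 − 2.88)/2 = 0.31 m; q_7 = 0.27 × 0.32 × 0.31 = 0.02678 m³/s
Stations 1, 8 contribute zero (depth or velocity is 0).
Q = Σ qᵢ = 0.5531 m³/s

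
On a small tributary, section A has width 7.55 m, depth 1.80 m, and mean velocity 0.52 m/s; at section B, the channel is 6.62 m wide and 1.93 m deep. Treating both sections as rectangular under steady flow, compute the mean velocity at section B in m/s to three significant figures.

Q = A₁V₁ = (7.55×1.80) × 0.52 = 7.067 m³/s
A₂ = 6.62 × 1.93 = 12.78 m²
V₂ = Q/A₂ = 7.067/12.78 = 0.5531 m/s

0.553 m/s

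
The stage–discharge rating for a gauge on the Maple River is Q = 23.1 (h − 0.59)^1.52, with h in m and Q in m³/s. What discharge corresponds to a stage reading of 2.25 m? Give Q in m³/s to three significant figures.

49.9 m³/s

Q = 23.1 × (2.25 − 0.59)^1.52 = 23.1 × 1.66^1.52 = 49.91 m³/s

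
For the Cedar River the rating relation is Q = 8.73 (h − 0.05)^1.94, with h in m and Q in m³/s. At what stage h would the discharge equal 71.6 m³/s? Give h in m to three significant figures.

h − h₀ = (Q/C)^(1/b) = (71.6/8.73)^(1/1.94) = 2.959 m
h = 0.05 + 2.959 = 3.009 m

3.01 m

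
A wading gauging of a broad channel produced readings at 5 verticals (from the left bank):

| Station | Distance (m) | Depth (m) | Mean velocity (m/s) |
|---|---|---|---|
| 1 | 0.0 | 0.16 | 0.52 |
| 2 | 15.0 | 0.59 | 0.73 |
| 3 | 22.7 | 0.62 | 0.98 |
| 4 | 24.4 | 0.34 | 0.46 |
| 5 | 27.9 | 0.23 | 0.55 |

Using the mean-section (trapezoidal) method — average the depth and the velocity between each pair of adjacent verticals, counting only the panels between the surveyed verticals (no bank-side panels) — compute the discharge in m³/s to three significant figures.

8.59 m³/s

Panel 1-2: Δb = 15 m, d̄ = (0.16+0.59)/2 = 0.375, v̄ = (0.52+0.73)/2 = 0.625 → q = 15×0.375×0.625 = 3.516 m³/s
Panel 2-3: Δb = 7.7 m, d̄ = (0.59+0.62)/2 = 0.605, v̄ = (0.73+0.98)/2 = 0.855 → q = 7.7×0.605×0.855 = 3.983 m³/s
Panel 3-4: Δb = 1.7 m, d̄ = (0.62+0.34)/2 = 0.48, v̄ = (0.98+0.46)/2 = 0.72 → q = 1.7×0.48×0.72 = 0.5875 m³/s
Panel 4-5: Δb = 3.5 m, d̄ = (0.34+0.23)/2 = 0.285, v̄ = (0.46+0.55)/2 = 0.505 → q = 3.5×0.285×0.505 = 0.5037 m³/s
Q = Σ q = 8.590 m³/s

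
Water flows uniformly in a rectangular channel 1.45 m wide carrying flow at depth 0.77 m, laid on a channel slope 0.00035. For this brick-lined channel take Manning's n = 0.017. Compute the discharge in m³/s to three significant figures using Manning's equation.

0.637 m³/s

A = b·y = 1.45 × 0.77 = 1.117 m²
P = b + 2y = 1.45 + 2×0.77 = 2.990 m
R = A/P = 1.117/2.990 = 0.3734 m
Q = (1/n)·A·R^(2/3)·S^(1/2) = (1/0.017) × 1.117 × 0.3734^(2/3) × 0.00035^(1/2) = 0.6371 m³/s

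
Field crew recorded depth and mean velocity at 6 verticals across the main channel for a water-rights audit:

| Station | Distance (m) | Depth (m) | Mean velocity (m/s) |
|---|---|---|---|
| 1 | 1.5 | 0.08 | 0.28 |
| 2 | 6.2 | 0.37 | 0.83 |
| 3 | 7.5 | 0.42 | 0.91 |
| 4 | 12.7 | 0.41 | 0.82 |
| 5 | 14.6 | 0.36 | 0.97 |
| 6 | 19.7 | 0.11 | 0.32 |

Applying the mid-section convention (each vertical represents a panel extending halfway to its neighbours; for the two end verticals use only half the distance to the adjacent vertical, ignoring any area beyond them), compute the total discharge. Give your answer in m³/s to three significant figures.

4.72 m³/s

w_1 = (6.2 − 1.5)/2 = 2.35 m; q_1 = 0.28 × 0.08 × 2.35 = 0.05264 m³/s
w_2 = (7.5 − 1.5)/2 = 3 m; q_2 = 0.83 × 0.37 × 3 = 0.9213 m³/s
w_3 = (12.7 − 6.2)/2 = 3.25 m; q_3 = 0.91 × 0.42 × 3.25 = 1.242 m³/s
w_4 = (14.6 − 7.5)/2 = 3.55 m; q_4 = 0.82 × 0.41 × 3.55 = 1.194 m³/s
w_5 = (19.7 − 12.7)/2 = 3.5 m; q_5 = 0.97 × 0.36 × 3.5 = 1.222 m³/s
w_6 = (19.7 − 14.6)/2 = 2.55 m; q_6 = 0.32 × 0.11 × 2.55 = 0.08976 m³/s
Q = Σ qᵢ = 4.722 m³/s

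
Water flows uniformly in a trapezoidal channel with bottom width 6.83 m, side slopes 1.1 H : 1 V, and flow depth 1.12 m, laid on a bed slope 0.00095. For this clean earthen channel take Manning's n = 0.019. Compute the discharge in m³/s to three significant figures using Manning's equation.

A = (b + z·y)·y = (6.83 + 1.1×1.12)×1.12 = 9.029 m²
P = b + 2y√(1+z²) = 6.83 + 2×1.12×√(1+1.1²) = 10.16 m
R = A/P = 9.029/10.16 = 0.8887 m
Q = (1/n)·A·R^(2/3)·S^(1/2) = (1/0.019) × 9.029 × 0.8887^(2/3) × 0.00095^(1/2) = 13.54 m³/s

13.5 m³/s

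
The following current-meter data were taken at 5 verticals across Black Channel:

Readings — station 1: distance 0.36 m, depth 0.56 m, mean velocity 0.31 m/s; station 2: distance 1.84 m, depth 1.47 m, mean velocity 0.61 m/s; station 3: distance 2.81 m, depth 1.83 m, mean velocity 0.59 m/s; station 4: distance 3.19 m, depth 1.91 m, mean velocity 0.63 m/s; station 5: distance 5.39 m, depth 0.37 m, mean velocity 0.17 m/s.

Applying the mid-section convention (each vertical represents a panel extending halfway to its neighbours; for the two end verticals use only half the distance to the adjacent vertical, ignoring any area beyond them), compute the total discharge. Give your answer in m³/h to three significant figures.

w_1 = (1.84 − 0.36)/2 = 0.74 m; q_1 = 0.31 × 0.56 × 0.74 = 0.1285 m³/s
w_2 = (2.81 − 0.36)/2 = 1.225 m; q_2 = 0.61 × 1.47 × 1.225 = 1.098 m³/s
w_3 = (3.19 − 1.84)/2 = 0.675 m; q_3 = 0.59 × 1.83 × 0.675 = 0.7288 m³/s
w_4 = (5.39 − 2.81)/2 = 1.29 m; q_4 = 0.63 × 1.91 × 1.29 = 1.552 m³/s
w_5 = (5.39 − 3.19)/2 = 1.1 m; q_5 = 0.17 × 0.37 × 1.1 = 0.06919 m³/s
Q = Σ qᵢ = 3.577 m³/s
= 3.577 × 3600 = 12880 m³/h

12900 m³/h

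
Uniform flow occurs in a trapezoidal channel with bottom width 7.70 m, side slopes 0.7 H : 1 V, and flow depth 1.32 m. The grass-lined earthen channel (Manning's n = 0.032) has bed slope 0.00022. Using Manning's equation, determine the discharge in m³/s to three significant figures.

A = (b + z·y)·y = (7.70 + 0.7×1.32)×1.32 = 11.38 m²
P = b + 2y√(1+z²) = 7.70 + 2×1.32×√(1+0.7²) = 10.92 m
R = A/P = 11.38/10.92 = 1.042 m
Q = (1/n)·A·R^(2/3)·S^(1/2) = (1/0.032) × 11.38 × 1.042^(2/3) × 0.00022^(1/2) = 5.424 m³/s

5.42 m³/s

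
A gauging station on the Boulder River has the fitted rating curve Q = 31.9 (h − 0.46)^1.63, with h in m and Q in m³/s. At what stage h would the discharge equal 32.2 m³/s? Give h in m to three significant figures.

1.47 m

h − h₀ = (Q/C)^(1/b) = (32.2/31.9)^(1/1.63) = 1.006 m
h = 0.46 + 1.006 = 1.466 m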